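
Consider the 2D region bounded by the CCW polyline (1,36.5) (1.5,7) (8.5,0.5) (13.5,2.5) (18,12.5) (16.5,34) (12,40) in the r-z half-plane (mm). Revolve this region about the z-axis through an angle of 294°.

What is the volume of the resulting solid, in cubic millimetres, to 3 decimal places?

Volume = 25540.566 mm³

Profile (r,z), 7 vertices: (1,36.5) (1.5,7) (8.5,0.5) (13.5,2.5) (18,12.5) (16.5,34) (12,40)
edge 0: (1,36.5)→(1.5,7)  cross = 1·7 − 1.5·36.5 = -47.7500; (r_i+r_j)·cross = 2.5·-47.7500 = -119.3750
edge 1: (1.5,7)→(8.5,0.5)  cross = 1.5·0.5 − 8.5·7 = -58.7500; (r_i+r_j)·cross = 10·-58.7500 = -587.5000
edge 2: (8.5,0.5)→(13.5,2.5)  cross = 8.5·2.5 − 13.5·0.5 = 14.5000; (r_i+r_j)·cross = 22·14.5000 = 319.0000
edge 3: (13.5,2.5)→(18,12.5)  cross = 13.5·12.5 − 18·2.5 = 123.7500; (r_i+r_j)·cross = 31.5·123.7500 = 3898.1250
edge 4: (18,12.5)→(16.5,34)  cross = 18·34 − 16.5·12.5 = 405.7500; (r_i+r_j)·cross = 34.5·405.7500 = 13998.3750
edge 5: (16.5,34)→(12,40)  cross = 16.5·40 − 12·34 = 252.0000; (r_i+r_j)·cross = 28.5·252.0000 = 7182.0000
edge 6: (12,40)→(1,36.5)  cross = 12·36.5 − 1·40 = 398.0000; (r_i+r_j)·cross = 13·398.0000 = 5174.0000
Σcross = 1087.5000 → A = |Σcross|/2 = 543.7500 mm²
Σ(r_i+r_j)·cross = 29864.6250 → first moment M = |Σ|/6 = 4977.4375
R_c = M/A = 4977.4375/543.7500 = 9.1539 mm
θ = 294° = 5.131268 rad
V = θ·R_c·A = 5.131268·9.1539·543.7500 = 25540.566 mm³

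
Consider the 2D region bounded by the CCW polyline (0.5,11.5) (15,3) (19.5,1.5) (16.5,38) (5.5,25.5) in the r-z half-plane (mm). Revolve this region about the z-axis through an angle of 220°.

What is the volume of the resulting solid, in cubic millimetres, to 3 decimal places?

Profile (r,z), 5 vertices: (0.5,11.5) (15,3) (19.5,1.5) (16.5,38) (5.5,25.5)
edge 0: (0.5,11.5)→(15,3)  cross = 0.5·3 − 15·11.5 = -171.0000; (r_i+r_j)·cross = 15.5·-171.0000 = -2650.5000
edge 1: (15,3)→(19.5,1.5)  cross = 15·1.5 − 19.5·3 = -36.0000; (r_i+r_j)·cross = 34.5·-36.0000 = -1242.0000
edge 2: (19.5,1.5)→(16.5,38)  cross = 19.5·38 − 16.5·1.5 = 716.2500; (r_i+r_j)·cross = 36·716.2500 = 25785.0000
edge 3: (16.5,38)→(5.5,25.5)  cross = 16.5·25.5 − 5.5·38 = 211.7500; (r_i+r_j)·cross = 22·211.7500 = 4658.5000
edge 4: (5.5,25.5)→(0.5,11.5)  cross = 5.5·11.5 − 0.5·25.5 = 50.5000; (r_i+r_j)·cross = 6·50.5000 = 303.0000
Σcross = 771.5000 → A = |Σcross|/2 = 385.7500 mm²
Σ(r_i+r_j)·cross = 26854.0000 → first moment M = |Σ|/6 = 4475.6667
R_c = M/A = 4475.6667/385.7500 = 11.6025 mm
θ = 220° = 3.839724 rad
V = θ·R_c·A = 3.839724·11.6025·385.7500 = 17185.326 mm³

Volume = 17185.326 mm³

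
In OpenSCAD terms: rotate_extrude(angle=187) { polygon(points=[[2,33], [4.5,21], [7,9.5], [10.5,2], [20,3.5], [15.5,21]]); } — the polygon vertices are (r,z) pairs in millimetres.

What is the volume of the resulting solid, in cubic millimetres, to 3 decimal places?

Volume = 9633.276 mm³

Profile (r,z), 6 vertices: (2,33) (4.5,21) (7,9.5) (10.5,2) (20,3.5) (15.5,21)
edge 0: (2,33)→(4.5,21)  cross = 2·21 − 4.5·33 = -106.5000; (r_i+r_j)·cross = 6.5·-106.5000 = -692.2500
edge 1: (4.5,21)→(7,9.5)  cross = 4.5·9.5 − 7·21 = -104.2500; (r_i+r_j)·cross = 11.5·-104.2500 = -1198.8750
edge 2: (7,9.5)→(10.5,2)  cross = 7·2 − 10.5·9.5 = -85.7500; (r_i+r_j)·cross = 17.5·-85.7500 = -1500.6250
edge 3: (10.5,2)→(20,3.5)  cross = 10.5·3.5 − 20·2 = -3.2500; (r_i+r_j)·cross = 30.5·-3.2500 = -99.1250
edge 4: (20,3.5)→(15.5,21)  cross = 20·21 − 15.5·3.5 = 365.7500; (r_i+r_j)·cross = 35.5·365.7500 = 12984.1250
edge 5: (15.5,21)→(2,33)  cross = 15.5·33 − 2·21 = 469.5000; (r_i+r_j)·cross = 17.5·469.5000 = 8216.2500
Σcross = 535.5000 → A = |Σcross|/2 = 267.7500 mm²
Σ(r_i+r_j)·cross = 17709.5000 → first moment M = |Σ|/6 = 2951.5833
R_c = M/A = 2951.5833/267.7500 = 11.0237 mm
θ = 187° = 3.263766 rad
V = θ·R_c·A = 3.263766·11.0237·267.7500 = 9633.276 mm³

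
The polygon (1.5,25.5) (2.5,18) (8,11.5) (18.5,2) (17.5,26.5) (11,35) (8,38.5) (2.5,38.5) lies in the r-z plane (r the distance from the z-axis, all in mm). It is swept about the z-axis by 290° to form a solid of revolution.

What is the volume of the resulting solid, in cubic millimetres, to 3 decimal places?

Volume = 20195.521 mm³

Profile (r,z), 8 vertices: (1.5,25.5) (2.5,18) (8,11.5) (18.5,2) (17.5,26.5) (11,35) (8,38.5) (2.5,38.5)
edge 0: (1.5,25.5)→(2.5,18)  cross = 1.5·18 − 2.5·25.5 = -36.7500; (r_i+r_j)·cross = 4·-36.7500 = -147.0000
edge 1: (2.5,18)→(8,11.5)  cross = 2.5·11.5 − 8·18 = -115.2500; (r_i+r_j)·cross = 10.5·-115.2500 = -1210.1250
edge 2: (8,11.5)→(18.5,2)  cross = 8·2 − 18.5·11.5 = -196.7500; (r_i+r_j)·cross = 26.5·-196.7500 = -5213.8750
edge 3: (18.5,2)→(17.5,26.5)  cross = 18.5·26.5 − 17.5·2 = 455.2500; (r_i+r_j)·cross = 36·455.2500 = 16389.0000
edge 4: (17.5,26.5)→(11,35)  cross = 17.5·35 − 11·26.5 = 321.0000; (r_i+r_j)·cross = 28.5·321.0000 = 9148.5000
edge 5: (11,35)→(8,38.5)  cross = 11·38.5 − 8·35 = 143.5000; (r_i+r_j)·cross = 19·143.5000 = 2726.5000
edge 6: (8,38.5)→(2.5,38.5)  cross = 8·38.5 − 2.5·38.5 = 211.7500; (r_i+r_j)·cross = 10.5·211.7500 = 2223.3750
edge 7: (2.5,38.5)→(1.5,25.5)  cross = 2.5·25.5 − 1.5·38.5 = 6.0000; (r_i+r_j)·cross = 4·6.0000 = 24.0000
Σcross = 788.7500 → A = |Σcross|/2 = 394.3750 mm²
Σ(r_i+r_j)·cross = 23940.3750 → first moment M = |Σ|/6 = 3990.0625
R_c = M/A = 3990.0625/394.3750 = 10.1174 mm
θ = 290° = 5.061455 rad
V = θ·R_c·A = 5.061455·10.1174·394.3750 = 20195.521 mm³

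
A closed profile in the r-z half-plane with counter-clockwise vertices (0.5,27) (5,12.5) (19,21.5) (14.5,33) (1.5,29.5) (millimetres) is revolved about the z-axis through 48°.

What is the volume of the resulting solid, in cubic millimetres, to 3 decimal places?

Profile (r,z), 5 vertices: (0.5,27) (5,12.5) (19,21.5) (14.5,33) (1.5,29.5)
edge 0: (0.5,27)→(5,12.5)  cross = 0.5·12.5 − 5·27 = -128.7500; (r_i+r_j)·cross = 5.5·-128.7500 = -708.1250
edge 1: (5,12.5)→(19,21.5)  cross = 5·21.5 − 19·12.5 = -130.0000; (r_i+r_j)·cross = 24·-130.0000 = -3120.0000
edge 2: (19,21.5)→(14.5,33)  cross = 19·33 − 14.5·21.5 = 315.2500; (r_i+r_j)·cross = 33.5·315.2500 = 10560.8750
edge 3: (14.5,33)→(1.5,29.5)  cross = 14.5·29.5 − 1.5·33 = 378.2500; (r_i+r_j)·cross = 16·378.2500 = 6052.0000
edge 4: (1.5,29.5)→(0.5,27)  cross = 1.5·27 − 0.5·29.5 = 25.7500; (r_i+r_j)·cross = 2·25.7500 = 51.5000
Σcross = 460.5000 → A = |Σcross|/2 = 230.2500 mm²
Σ(r_i+r_j)·cross = 12836.2500 → first moment M = |Σ|/6 = 2139.3750
R_c = M/A = 2139.3750/230.2500 = 9.2915 mm
θ = 48° = 0.837758 rad
V = θ·R_c·A = 0.837758·9.2915·230.2500 = 1792.279 mm³

Volume = 1792.279 mm³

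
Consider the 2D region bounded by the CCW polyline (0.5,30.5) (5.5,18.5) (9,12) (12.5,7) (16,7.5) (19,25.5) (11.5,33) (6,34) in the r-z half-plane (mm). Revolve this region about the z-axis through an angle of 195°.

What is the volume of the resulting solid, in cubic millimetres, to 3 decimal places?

Volume = 10850.865 mm³

Profile (r,z), 8 vertices: (0.5,30.5) (5.5,18.5) (9,12) (12.5,7) (16,7.5) (19,25.5) (11.5,33) (6,34)
edge 0: (0.5,30.5)→(5.5,18.5)  cross = 0.5·18.5 − 5.5·30.5 = -158.5000; (r_i+r_j)·cross = 6·-158.5000 = -951.0000
edge 1: (5.5,18.5)→(9,12)  cross = 5.5·12 − 9·18.5 = -100.5000; (r_i+r_j)·cross = 14.5·-100.5000 = -1457.2500
edge 2: (9,12)→(12.5,7)  cross = 9·7 − 12.5·12 = -87.0000; (r_i+r_j)·cross = 21.5·-87.0000 = -1870.5000
edge 3: (12.5,7)→(16,7.5)  cross = 12.5·7.5 − 16·7 = -18.2500; (r_i+r_j)·cross = 28.5·-18.2500 = -520.1250
edge 4: (16,7.5)→(19,25.5)  cross = 16·25.5 − 19·7.5 = 265.5000; (r_i+r_j)·cross = 35·265.5000 = 9292.5000
edge 5: (19,25.5)→(11.5,33)  cross = 19·33 − 11.5·25.5 = 333.7500; (r_i+r_j)·cross = 30.5·333.7500 = 10179.3750
edge 6: (11.5,33)→(6,34)  cross = 11.5·34 − 6·33 = 193.0000; (r_i+r_j)·cross = 17.5·193.0000 = 3377.5000
edge 7: (6,34)→(0.5,30.5)  cross = 6·30.5 − 0.5·34 = 166.0000; (r_i+r_j)·cross = 6.5·166.0000 = 1079.0000
Σcross = 594.0000 → A = |Σcross|/2 = 297.0000 mm²
Σ(r_i+r_j)·cross = 19129.5000 → first moment M = |Σ|/6 = 3188.2500
R_c = M/A = 3188.2500/297.0000 = 10.7348 mm
θ = 195° = 3.403392 rad
V = θ·R_c·A = 3.403392·10.7348·297.0000 = 10850.865 mm³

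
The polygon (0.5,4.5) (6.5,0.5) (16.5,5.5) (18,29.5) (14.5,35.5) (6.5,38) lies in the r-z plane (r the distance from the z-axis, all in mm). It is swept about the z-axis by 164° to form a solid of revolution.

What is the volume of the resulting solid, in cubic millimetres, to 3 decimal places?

Volume = 13104.508 mm³

Profile (r,z), 6 vertices: (0.5,4.5) (6.5,0.5) (16.5,5.5) (18,29.5) (14.5,35.5) (6.5,38)
edge 0: (0.5,4.5)→(6.5,0.5)  cross = 0.5·0.5 − 6.5·4.5 = -29.0000; (r_i+r_j)·cross = 7·-29.0000 = -203.0000
edge 1: (6.5,0.5)→(16.5,5.5)  cross = 6.5·5.5 − 16.5·0.5 = 27.5000; (r_i+r_j)·cross = 23·27.5000 = 632.5000
edge 2: (16.5,5.5)→(18,29.5)  cross = 16.5·29.5 − 18·5.5 = 387.7500; (r_i+r_j)·cross = 34.5·387.7500 = 13377.3750
edge 3: (18,29.5)→(14.5,35.5)  cross = 18·35.5 − 14.5·29.5 = 211.2500; (r_i+r_j)·cross = 32.5·211.2500 = 6865.6250
edge 4: (14.5,35.5)→(6.5,38)  cross = 14.5·38 − 6.5·35.5 = 320.2500; (r_i+r_j)·cross = 21·320.2500 = 6725.2500
edge 5: (6.5,38)→(0.5,4.5)  cross = 6.5·4.5 − 0.5·38 = 10.2500; (r_i+r_j)·cross = 7·10.2500 = 71.7500
Σcross = 928.0000 → A = |Σcross|/2 = 464.0000 mm²
Σ(r_i+r_j)·cross = 27469.5000 → first moment M = |Σ|/6 = 4578.2500
R_c = M/A = 4578.2500/464.0000 = 9.8669 mm
θ = 164° = 2.862340 rad
V = θ·R_c·A = 2.862340·9.8669·464.0000 = 13104.508 mm³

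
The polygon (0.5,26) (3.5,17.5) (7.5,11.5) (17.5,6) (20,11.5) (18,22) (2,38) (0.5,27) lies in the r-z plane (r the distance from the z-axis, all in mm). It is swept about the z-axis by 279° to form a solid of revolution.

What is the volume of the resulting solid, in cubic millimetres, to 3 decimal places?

Volume = 15867.671 mm³

Profile (r,z), 8 vertices: (0.5,26) (3.5,17.5) (7.5,11.5) (17.5,6) (20,11.5) (18,22) (2,38) (0.5,27)
edge 0: (0.5,26)→(3.5,17.5)  cross = 0.5·17.5 − 3.5·26 = -82.2500; (r_i+r_j)·cross = 4·-82.2500 = -329.0000
edge 1: (3.5,17.5)→(7.5,11.5)  cross = 3.5·11.5 − 7.5·17.5 = -91.0000; (r_i+r_j)·cross = 11·-91.0000 = -1001.0000
edge 2: (7.5,11.5)→(17.5,6)  cross = 7.5·6 − 17.5·11.5 = -156.2500; (r_i+r_j)·cross = 25·-156.2500 = -3906.2500
edge 3: (17.5,6)→(20,11.5)  cross = 17.5·11.5 − 20·6 = 81.2500; (r_i+r_j)·cross = 37.5·81.2500 = 3046.8750
edge 4: (20,11.5)→(18,22)  cross = 20·22 − 18·11.5 = 233.0000; (r_i+r_j)·cross = 38·233.0000 = 8854.0000
edge 5: (18,22)→(2,38)  cross = 18·38 − 2·22 = 640.0000; (r_i+r_j)·cross = 20·640.0000 = 12800.0000
edge 6: (2,38)→(0.5,27)  cross = 2·27 − 0.5·38 = 35.0000; (r_i+r_j)·cross = 2.5·35.0000 = 87.5000
edge 7: (0.5,27)→(0.5,26)  cross = 0.5·26 − 0.5·27 = -0.5000; (r_i+r_j)·cross = 1·-0.5000 = -0.5000
Σcross = 659.2500 → A = |Σcross|/2 = 329.6250 mm²
Σ(r_i+r_j)·cross = 19551.6250 → first moment M = |Σ|/6 = 3258.6042
R_c = M/A = 3258.6042/329.6250 = 9.8858 mm
θ = 279° = 4.869469 rad
V = θ·R_c·A = 4.869469·9.8858·329.6250 = 15867.671 mm³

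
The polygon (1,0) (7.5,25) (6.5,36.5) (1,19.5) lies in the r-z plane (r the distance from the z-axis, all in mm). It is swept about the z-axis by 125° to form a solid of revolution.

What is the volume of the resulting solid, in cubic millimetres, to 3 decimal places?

Volume = 875.528 mm³

Profile (r,z), 4 vertices: (1,0) (7.5,25) (6.5,36.5) (1,19.5)
edge 0: (1,0)→(7.5,25)  cross = 1·25 − 7.5·0 = 25.0000; (r_i+r_j)·cross = 8.5·25.0000 = 212.5000
edge 1: (7.5,25)→(6.5,36.5)  cross = 7.5·36.5 − 6.5·25 = 111.2500; (r_i+r_j)·cross = 14·111.2500 = 1557.5000
edge 2: (6.5,36.5)→(1,19.5)  cross = 6.5·19.5 − 1·36.5 = 90.2500; (r_i+r_j)·cross = 7.5·90.2500 = 676.8750
edge 3: (1,19.5)→(1,0)  cross = 1·0 − 1·19.5 = -19.5000; (r_i+r_j)·cross = 2·-19.5000 = -39.0000
Σcross = 207.0000 → A = |Σcross|/2 = 103.5000 mm²
Σ(r_i+r_j)·cross = 2407.8750 → first moment M = |Σ|/6 = 401.3125
R_c = M/A = 401.3125/103.5000 = 3.8774 mm
θ = 125° = 2.181662 rad
V = θ·R_c·A = 2.181662·3.8774·103.5000 = 875.528 mm³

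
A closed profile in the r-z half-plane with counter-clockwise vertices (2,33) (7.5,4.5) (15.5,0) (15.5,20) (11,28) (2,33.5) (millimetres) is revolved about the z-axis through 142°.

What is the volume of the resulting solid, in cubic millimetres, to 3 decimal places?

Profile (r,z), 6 vertices: (2,33) (7.5,4.5) (15.5,0) (15.5,20) (11,28) (2,33.5)
edge 0: (2,33)→(7.5,4.5)  cross = 2·4.5 − 7.5·33 = -238.5000; (r_i+r_j)·cross = 9.5·-238.5000 = -2265.7500
edge 1: (7.5,4.5)→(15.5,0)  cross = 7.5·0 − 15.5·4.5 = -69.7500; (r_i+r_j)·cross = 23·-69.7500 = -1604.2500
edge 2: (15.5,0)→(15.5,20)  cross = 15.5·20 − 15.5·0 = 310.0000; (r_i+r_j)·cross = 31·310.0000 = 9610.0000
edge 3: (15.5,20)→(11,28)  cross = 15.5·28 − 11·20 = 214.0000; (r_i+r_j)·cross = 26.5·214.0000 = 5671.0000
edge 4: (11,28)→(2,33.5)  cross = 11·33.5 − 2·28 = 312.5000; (r_i+r_j)·cross = 13·312.5000 = 4062.5000
edge 5: (2,33.5)→(2,33)  cross = 2·33 − 2·33.5 = -1.0000; (r_i+r_j)·cross = 4·-1.0000 = -4.0000
Σcross = 527.2500 → A = |Σcross|/2 = 263.6250 mm²
Σ(r_i+r_j)·cross = 15469.5000 → first moment M = |Σ|/6 = 2578.2500
R_c = M/A = 2578.2500/263.6250 = 9.7800 mm
θ = 142° = 2.478368 rad
V = θ·R_c·A = 2.478368·9.7800·263.6250 = 6389.851 mm³

Volume = 6389.851 mm³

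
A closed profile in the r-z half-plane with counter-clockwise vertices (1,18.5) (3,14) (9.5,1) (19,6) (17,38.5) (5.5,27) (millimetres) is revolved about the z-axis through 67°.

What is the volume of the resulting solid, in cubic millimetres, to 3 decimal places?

Profile (r,z), 6 vertices: (1,18.5) (3,14) (9.5,1) (19,6) (17,38.5) (5.5,27)
edge 0: (1,18.5)→(3,14)  cross = 1·14 − 3·18.5 = -41.5000; (r_i+r_j)·cross = 4·-41.5000 = -166.0000
edge 1: (3,14)→(9.5,1)  cross = 3·1 − 9.5·14 = -130.0000; (r_i+r_j)·cross = 12.5·-130.0000 = -1625.0000
edge 2: (9.5,1)→(19,6)  cross = 9.5·6 − 19·1 = 38.0000; (r_i+r_j)·cross = 28.5·38.0000 = 1083.0000
edge 3: (19,6)→(17,38.5)  cross = 19·38.5 − 17·6 = 629.5000; (r_i+r_j)·cross = 36·629.5000 = 22662.0000
edge 4: (17,38.5)→(5.5,27)  cross = 17·27 − 5.5·38.5 = 247.2500; (r_i+r_j)·cross = 22.5·247.2500 = 5563.1250
edge 5: (5.5,27)→(1,18.5)  cross = 5.5·18.5 − 1·27 = 74.7500; (r_i+r_j)·cross = 6.5·74.7500 = 485.8750
Σcross = 818.0000 → A = |Σcross|/2 = 409.0000 mm²
Σ(r_i+r_j)·cross = 28003.0000 → first moment M = |Σ|/6 = 4667.1667
R_c = M/A = 4667.1667/409.0000 = 11.4112 mm
θ = 67° = 1.169371 rad
V = θ·R_c·A = 1.169371·11.4112·409.0000 = 5457.647 mm³

Volume = 5457.647 mm³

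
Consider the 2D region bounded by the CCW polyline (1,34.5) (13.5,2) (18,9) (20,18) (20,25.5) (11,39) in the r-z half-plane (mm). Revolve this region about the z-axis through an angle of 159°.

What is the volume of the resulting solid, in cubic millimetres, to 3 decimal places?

Volume = 12493.092 mm³

Profile (r,z), 6 vertices: (1,34.5) (13.5,2) (18,9) (20,18) (20,25.5) (11,39)
edge 0: (1,34.5)→(13.5,2)  cross = 1·2 − 13.5·34.5 = -463.7500; (r_i+r_j)·cross = 14.5·-463.7500 = -6724.3750
edge 1: (13.5,2)→(18,9)  cross = 13.5·9 − 18·2 = 85.5000; (r_i+r_j)·cross = 31.5·85.5000 = 2693.2500
edge 2: (18,9)→(20,18)  cross = 18·18 − 20·9 = 144.0000; (r_i+r_j)·cross = 38·144.0000 = 5472.0000
edge 3: (20,18)→(20,25.5)  cross = 20·25.5 − 20·18 = 150.0000; (r_i+r_j)·cross = 40·150.0000 = 6000.0000
edge 4: (20,25.5)→(11,39)  cross = 20·39 − 11·25.5 = 499.5000; (r_i+r_j)·cross = 31·499.5000 = 15484.5000
edge 5: (11,39)→(1,34.5)  cross = 11·34.5 − 1·39 = 340.5000; (r_i+r_j)·cross = 12·340.5000 = 4086.0000
Σcross = 755.7500 → A = |Σcross|/2 = 377.8750 mm²
Σ(r_i+r_j)·cross = 27011.3750 → first moment M = |Σ|/6 = 4501.8958
R_c = M/A = 4501.8958/377.8750 = 11.9137 mm
θ = 159° = 2.775074 rad
V = θ·R_c·A = 2.775074·11.9137·377.8750 = 12493.092 mm³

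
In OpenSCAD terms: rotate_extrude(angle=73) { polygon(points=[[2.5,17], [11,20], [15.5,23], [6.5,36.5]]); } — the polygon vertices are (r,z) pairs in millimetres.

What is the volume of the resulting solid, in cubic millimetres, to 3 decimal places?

Volume = 1267.879 mm³

Profile (r,z), 4 vertices: (2.5,17) (11,20) (15.5,23) (6.5,36.5)
edge 0: (2.5,17)→(11,20)  cross = 2.5·20 − 11·17 = -137.0000; (r_i+r_j)·cross = 13.5·-137.0000 = -1849.5000
edge 1: (11,20)→(15.5,23)  cross = 11·23 − 15.5·20 = -57.0000; (r_i+r_j)·cross = 26.5·-57.0000 = -1510.5000
edge 2: (15.5,23)→(6.5,36.5)  cross = 15.5·36.5 − 6.5·23 = 416.2500; (r_i+r_j)·cross = 22·416.2500 = 9157.5000
edge 3: (6.5,36.5)→(2.5,17)  cross = 6.5·17 − 2.5·36.5 = 19.2500; (r_i+r_j)·cross = 9·19.2500 = 173.2500
Σcross = 241.5000 → A = |Σcross|/2 = 120.7500 mm²
Σ(r_i+r_j)·cross = 5970.7500 → first moment M = |Σ|/6 = 995.1250
R_c = M/A = 995.1250/120.7500 = 8.2412 mm
θ = 73° = 1.274090 rad
V = θ·R_c·A = 1.274090·8.2412·120.7500 = 1267.879 mm³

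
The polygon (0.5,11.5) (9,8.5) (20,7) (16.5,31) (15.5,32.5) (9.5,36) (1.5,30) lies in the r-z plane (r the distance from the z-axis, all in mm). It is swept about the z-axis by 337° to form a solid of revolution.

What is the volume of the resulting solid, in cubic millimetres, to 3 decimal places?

Profile (r,z), 7 vertices: (0.5,11.5) (9,8.5) (20,7) (16.5,31) (15.5,32.5) (9.5,36) (1.5,30)
edge 0: (0.5,11.5)→(9,8.5)  cross = 0.5·8.5 − 9·11.5 = -99.2500; (r_i+r_j)·cross = 9.5·-99.2500 = -942.8750
edge 1: (9,8.5)→(20,7)  cross = 9·7 − 20·8.5 = -107.0000; (r_i+r_j)·cross = 29·-107.0000 = -3103.0000
edge 2: (20,7)→(16.5,31)  cross = 20·31 − 16.5·7 = 504.5000; (r_i+r_j)·cross = 36.5·504.5000 = 18414.2500
edge 3: (16.5,31)→(15.5,32.5)  cross = 16.5·32.5 − 15.5·31 = 55.7500; (r_i+r_j)·cross = 32·55.7500 = 1784.0000
edge 4: (15.5,32.5)→(9.5,36)  cross = 15.5·36 − 9.5·32.5 = 249.2500; (r_i+r_j)·cross = 25·249.2500 = 6231.2500
edge 5: (9.5,36)→(1.5,30)  cross = 9.5·30 − 1.5·36 = 231.0000; (r_i+r_j)·cross = 11·231.0000 = 2541.0000
edge 6: (1.5,30)→(0.5,11.5)  cross = 1.5·11.5 − 0.5·30 = 2.2500; (r_i+r_j)·cross = 2·2.2500 = 4.5000
Σcross = 836.5000 → A = |Σcross|/2 = 418.2500 mm²
Σ(r_i+r_j)·cross = 24929.1250 → first moment M = |Σ|/6 = 4154.8542
R_c = M/A = 4154.8542/418.2500 = 9.9339 mm
θ = 337° = 5.881760 rad
V = θ·R_c·A = 5.881760·9.9339·418.2500 = 24437.853 mm³

Volume = 24437.853 mm³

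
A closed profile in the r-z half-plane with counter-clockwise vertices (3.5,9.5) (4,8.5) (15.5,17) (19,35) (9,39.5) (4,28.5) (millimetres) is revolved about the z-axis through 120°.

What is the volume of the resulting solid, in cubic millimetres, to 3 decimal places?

Profile (r,z), 6 vertices: (3.5,9.5) (4,8.5) (15.5,17) (19,35) (9,39.5) (4,28.5)
edge 0: (3.5,9.5)→(4,8.5)  cross = 3.5·8.5 − 4·9.5 = -8.2500; (r_i+r_j)·cross = 7.5·-8.2500 = -61.8750
edge 1: (4,8.5)→(15.5,17)  cross = 4·17 − 15.5·8.5 = -63.7500; (r_i+r_j)·cross = 19.5·-63.7500 = -1243.1250
edge 2: (15.5,17)→(19,35)  cross = 15.5·35 − 19·17 = 219.5000; (r_i+r_j)·cross = 34.5·219.5000 = 7572.7500
edge 3: (19,35)→(9,39.5)  cross = 19·39.5 − 9·35 = 435.5000; (r_i+r_j)·cross = 28·435.5000 = 12194.0000
edge 4: (9,39.5)→(4,28.5)  cross = 9·28.5 − 4·39.5 = 98.5000; (r_i+r_j)·cross = 13·98.5000 = 1280.5000
edge 5: (4,28.5)→(3.5,9.5)  cross = 4·9.5 − 3.5·28.5 = -61.7500; (r_i+r_j)·cross = 7.5·-61.7500 = -463.1250
Σcross = 619.7500 → A = |Σcross|/2 = 309.8750 mm²
Σ(r_i+r_j)·cross = 19279.1250 → first moment M = |Σ|/6 = 3213.1875
R_c = M/A = 3213.1875/309.8750 = 10.3693 mm
θ = 120° = 2.094395 rad
V = θ·R_c·A = 2.094395·10.3693·309.8750 = 6729.684 mm³

Volume = 6729.684 mm³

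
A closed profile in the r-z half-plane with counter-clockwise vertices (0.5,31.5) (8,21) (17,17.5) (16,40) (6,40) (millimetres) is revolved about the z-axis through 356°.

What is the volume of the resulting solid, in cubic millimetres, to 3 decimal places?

Volume = 16176.255 mm³

Profile (r,z), 5 vertices: (0.5,31.5) (8,21) (17,17.5) (16,40) (6,40)
edge 0: (0.5,31.5)→(8,21)  cross = 0.5·21 − 8·31.5 = -241.5000; (r_i+r_j)·cross = 8.5·-241.5000 = -2052.7500
edge 1: (8,21)→(17,17.5)  cross = 8·17.5 − 17·21 = -217.0000; (r_i+r_j)·cross = 25·-217.0000 = -5425.0000
edge 2: (17,17.5)→(16,40)  cross = 17·40 − 16·17.5 = 400.0000; (r_i+r_j)·cross = 33·400.0000 = 13200.0000
edge 3: (16,40)→(6,40)  cross = 16·40 − 6·40 = 400.0000; (r_i+r_j)·cross = 22·400.0000 = 8800.0000
edge 4: (6,40)→(0.5,31.5)  cross = 6·31.5 − 0.5·40 = 169.0000; (r_i+r_j)·cross = 6.5·169.0000 = 1098.5000
Σcross = 510.5000 → A = |Σcross|/2 = 255.2500 mm²
Σ(r_i+r_j)·cross = 15620.7500 → first moment M = |Σ|/6 = 2603.4583
R_c = M/A = 2603.4583/255.2500 = 10.1996 mm
θ = 356° = 6.213372 rad
V = θ·R_c·A = 6.213372·10.1996·255.2500 = 16176.255 mm³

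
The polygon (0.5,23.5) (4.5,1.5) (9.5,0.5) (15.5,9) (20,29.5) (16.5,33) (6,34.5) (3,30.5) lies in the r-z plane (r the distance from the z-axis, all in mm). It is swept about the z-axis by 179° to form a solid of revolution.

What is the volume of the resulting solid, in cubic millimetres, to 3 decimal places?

Volume = 13891.355 mm³

Profile (r,z), 8 vertices: (0.5,23.5) (4.5,1.5) (9.5,0.5) (15.5,9) (20,29.5) (16.5,33) (6,34.5) (3,30.5)
edge 0: (0.5,23.5)→(4.5,1.5)  cross = 0.5·1.5 − 4.5·23.5 = -105.0000; (r_i+r_j)·cross = 5·-105.0000 = -525.0000
edge 1: (4.5,1.5)→(9.5,0.5)  cross = 4.5·0.5 − 9.5·1.5 = -12.0000; (r_i+r_j)·cross = 14·-12.0000 = -168.0000
edge 2: (9.5,0.5)→(15.5,9)  cross = 9.5·9 − 15.5·0.5 = 77.7500; (r_i+r_j)·cross = 25·77.7500 = 1943.7500
edge 3: (15.5,9)→(20,29.5)  cross = 15.5·29.5 − 20·9 = 277.2500; (r_i+r_j)·cross = 35.5·277.2500 = 9842.3750
edge 4: (20,29.5)→(16.5,33)  cross = 20·33 − 16.5·29.5 = 173.2500; (r_i+r_j)·cross = 36.5·173.2500 = 6323.6250
edge 5: (16.5,33)→(6,34.5)  cross = 16.5·34.5 − 6·33 = 371.2500; (r_i+r_j)·cross = 22.5·371.2500 = 8353.1250
edge 6: (6,34.5)→(3,30.5)  cross = 6·30.5 − 3·34.5 = 79.5000; (r_i+r_j)·cross = 9·79.5000 = 715.5000
edge 7: (3,30.5)→(0.5,23.5)  cross = 3·23.5 − 0.5·30.5 = 55.2500; (r_i+r_j)·cross = 3.5·55.2500 = 193.3750
Σcross = 917.2500 → A = |Σcross|/2 = 458.6250 mm²
Σ(r_i+r_j)·cross = 26678.7500 → first moment M = |Σ|/6 = 4446.4583
R_c = M/A = 4446.4583/458.6250 = 9.6952 mm
θ = 179° = 3.124139 rad
V = θ·R_c·A = 3.124139·9.6952·458.6250 = 13891.355 mm³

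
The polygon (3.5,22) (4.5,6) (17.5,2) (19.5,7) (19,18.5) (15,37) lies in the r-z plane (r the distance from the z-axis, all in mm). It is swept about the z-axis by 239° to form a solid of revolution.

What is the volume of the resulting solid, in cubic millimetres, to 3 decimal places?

Profile (r,z), 6 vertices: (3.5,22) (4.5,6) (17.5,2) (19.5,7) (19,18.5) (15,37)
edge 0: (3.5,22)→(4.5,6)  cross = 3.5·6 − 4.5·22 = -78.0000; (r_i+r_j)·cross = 8·-78.0000 = -624.0000
edge 1: (4.5,6)→(17.5,2)  cross = 4.5·2 − 17.5·6 = -96.0000; (r_i+r_j)·cross = 22·-96.0000 = -2112.0000
edge 2: (17.5,2)→(19.5,7)  cross = 17.5·7 − 19.5·2 = 83.5000; (r_i+r_j)·cross = 37·83.5000 = 3089.5000
edge 3: (19.5,7)→(19,18.5)  cross = 19.5·18.5 − 19·7 = 227.7500; (r_i+r_j)·cross = 38.5·227.7500 = 8768.3750
edge 4: (19,18.5)→(15,37)  cross = 19·37 − 15·18.5 = 425.5000; (r_i+r_j)·cross = 34·425.5000 = 14467.0000
edge 5: (15,37)→(3.5,22)  cross = 15·22 − 3.5·37 = 200.5000; (r_i+r_j)·cross = 18.5·200.5000 = 3709.2500
Σcross = 763.2500 → A = |Σcross|/2 = 381.6250 mm²
Σ(r_i+r_j)·cross = 27298.1250 → first moment M = |Σ|/6 = 4549.6875
R_c = M/A = 4549.6875/381.6250 = 11.9219 mm
θ = 239° = 4.171337 rad
V = θ·R_c·A = 4.171337·11.9219·381.6250 = 18978.279 mm³

Volume = 18978.279 mm³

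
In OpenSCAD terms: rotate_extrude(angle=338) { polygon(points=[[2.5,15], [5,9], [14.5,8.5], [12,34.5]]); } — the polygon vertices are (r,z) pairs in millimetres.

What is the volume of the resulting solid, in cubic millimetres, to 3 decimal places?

Profile (r,z), 4 vertices: (2.5,15) (5,9) (14.5,8.5) (12,34.5)
edge 0: (2.5,15)→(5,9)  cross = 2.5·9 − 5·15 = -52.5000; (r_i+r_j)·cross = 7.5·-52.5000 = -393.7500
edge 1: (5,9)→(14.5,8.5)  cross = 5·8.5 − 14.5·9 = -88.0000; (r_i+r_j)·cross = 19.5·-88.0000 = -1716.0000
edge 2: (14.5,8.5)→(12,34.5)  cross = 14.5·34.5 − 12·8.5 = 398.2500; (r_i+r_j)·cross = 26.5·398.2500 = 10553.6250
edge 3: (12,34.5)→(2.5,15)  cross = 12·15 − 2.5·34.5 = 93.7500; (r_i+r_j)·cross = 14.5·93.7500 = 1359.3750
Σcross = 351.5000 → A = |Σcross|/2 = 175.7500 mm²
Σ(r_i+r_j)·cross = 9803.2500 → first moment M = |Σ|/6 = 1633.8750
R_c = M/A = 1633.8750/175.7500 = 9.2966 mm
θ = 338° = 5.899213 rad
V = θ·R_c·A = 5.899213·9.2966·175.7500 = 9638.576 mm³

Volume = 9638.576 mm³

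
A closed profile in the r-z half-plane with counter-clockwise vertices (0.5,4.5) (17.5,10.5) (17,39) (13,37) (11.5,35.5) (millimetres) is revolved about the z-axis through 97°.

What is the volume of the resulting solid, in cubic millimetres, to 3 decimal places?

Volume = 5929.625 mm³

Profile (r,z), 5 vertices: (0.5,4.5) (17.5,10.5) (17,39) (13,37) (11.5,35.5)
edge 0: (0.5,4.5)→(17.5,10.5)  cross = 0.5·10.5 − 17.5·4.5 = -73.5000; (r_i+r_j)·cross = 18·-73.5000 = -1323.0000
edge 1: (17.5,10.5)→(17,39)  cross = 17.5·39 − 17·10.5 = 504.0000; (r_i+r_j)·cross = 34.5·504.0000 = 17388.0000
edge 2: (17,39)→(13,37)  cross = 17·37 − 13·39 = 122.0000; (r_i+r_j)·cross = 30·122.0000 = 3660.0000
edge 3: (13,37)→(11.5,35.5)  cross = 13·35.5 − 11.5·37 = 36.0000; (r_i+r_j)·cross = 24.5·36.0000 = 882.0000
edge 4: (11.5,35.5)→(0.5,4.5)  cross = 11.5·4.5 − 0.5·35.5 = 34.0000; (r_i+r_j)·cross = 12·34.0000 = 408.0000
Σcross = 622.5000 → A = |Σcross|/2 = 311.2500 mm²
Σ(r_i+r_j)·cross = 21015.0000 → first moment M = |Σ|/6 = 3502.5000
R_c = M/A = 3502.5000/311.2500 = 11.2530 mm
θ = 97° = 1.692969 rad
V = θ·R_c·A = 1.692969·11.2530·311.2500 = 5929.625 mm³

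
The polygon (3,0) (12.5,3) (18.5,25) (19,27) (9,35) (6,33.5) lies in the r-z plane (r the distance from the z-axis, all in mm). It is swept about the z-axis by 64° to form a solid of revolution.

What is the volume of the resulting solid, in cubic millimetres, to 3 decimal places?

Profile (r,z), 6 vertices: (3,0) (12.5,3) (18.5,25) (19,27) (9,35) (6,33.5)
edge 0: (3,0)→(12.5,3)  cross = 3·3 − 12.5·0 = 9.0000; (r_i+r_j)·cross = 15.5·9.0000 = 139.5000
edge 1: (12.5,3)→(18.5,25)  cross = 12.5·25 − 18.5·3 = 257.0000; (r_i+r_j)·cross = 31·257.0000 = 7967.0000
edge 2: (18.5,25)→(19,27)  cross = 18.5·27 − 19·25 = 24.5000; (r_i+r_j)·cross = 37.5·24.5000 = 918.7500
edge 3: (19,27)→(9,35)  cross = 19·35 − 9·27 = 422.0000; (r_i+r_j)·cross = 28·422.0000 = 11816.0000
edge 4: (9,35)→(6,33.5)  cross = 9·33.5 − 6·35 = 91.5000; (r_i+r_j)·cross = 15·91.5000 = 1372.5000
edge 5: (6,33.5)→(3,0)  cross = 6·0 − 3·33.5 = -100.5000; (r_i+r_j)·cross = 9·-100.5000 = -904.5000
Σcross = 703.5000 → A = |Σcross|/2 = 351.7500 mm²
Σ(r_i+r_j)·cross = 21309.2500 → first moment M = |Σ|/6 = 3551.5417
R_c = M/A = 3551.5417/351.7500 = 10.0968 mm
θ = 64° = 1.117011 rad
V = θ·R_c·A = 1.117011·10.0968·351.7500 = 3967.110 mm³

Volume = 3967.110 mm³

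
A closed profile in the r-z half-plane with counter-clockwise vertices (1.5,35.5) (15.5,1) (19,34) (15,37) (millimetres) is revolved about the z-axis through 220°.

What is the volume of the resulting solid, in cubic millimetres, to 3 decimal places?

Volume = 14482.000 mm³

Profile (r,z), 4 vertices: (1.5,35.5) (15.5,1) (19,34) (15,37)
edge 0: (1.5,35.5)→(15.5,1)  cross = 1.5·1 − 15.5·35.5 = -548.7500; (r_i+r_j)·cross = 17·-548.7500 = -9328.7500
edge 1: (15.5,1)→(19,34)  cross = 15.5·34 − 19·1 = 508.0000; (r_i+r_j)·cross = 34.5·508.0000 = 17526.0000
edge 2: (19,34)→(15,37)  cross = 19·37 − 15·34 = 193.0000; (r_i+r_j)·cross = 34·193.0000 = 6562.0000
edge 3: (15,37)→(1.5,35.5)  cross = 15·35.5 − 1.5·37 = 477.0000; (r_i+r_j)·cross = 16.5·477.0000 = 7870.5000
Σcross = 629.2500 → A = |Σcross|/2 = 314.6250 mm²
Σ(r_i+r_j)·cross = 22629.7500 → first moment M = |Σ|/6 = 3771.6250
R_c = M/A = 3771.6250/314.6250 = 11.9877 mm
θ = 220° = 3.839724 rad
V = θ·R_c·A = 3.839724·11.9877·314.6250 = 14482.000 mm³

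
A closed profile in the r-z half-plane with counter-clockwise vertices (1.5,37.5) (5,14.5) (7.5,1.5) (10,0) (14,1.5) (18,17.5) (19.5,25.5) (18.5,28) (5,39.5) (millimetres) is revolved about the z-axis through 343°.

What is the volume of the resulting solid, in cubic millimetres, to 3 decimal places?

Volume = 26623.744 mm³

Profile (r,z), 9 vertices: (1.5,37.5) (5,14.5) (7.5,1.5) (10,0) (14,1.5) (18,17.5) (19.5,25.5) (18.5,28) (5,39.5)
edge 0: (1.5,37.5)→(5,14.5)  cross = 1.5·14.5 − 5·37.5 = -165.7500; (r_i+r_j)·cross = 6.5·-165.7500 = -1077.3750
edge 1: (5,14.5)→(7.5,1.5)  cross = 5·1.5 − 7.5·14.5 = -101.2500; (r_i+r_j)·cross = 12.5·-101.2500 = -1265.6250
edge 2: (7.5,1.5)→(10,0)  cross = 7.5·0 − 10·1.5 = -15.0000; (r_i+r_j)·cross = 17.5·-15.0000 = -262.5000
edge 3: (10,0)→(14,1.5)  cross = 10·1.5 − 14·0 = 15.0000; (r_i+r_j)·cross = 24·15.0000 = 360.0000
edge 4: (14,1.5)→(18,17.5)  cross = 14·17.5 − 18·1.5 = 218.0000; (r_i+r_j)·cross = 32·218.0000 = 6976.0000
edge 5: (18,17.5)→(19.5,25.5)  cross = 18·25.5 − 19.5·17.5 = 117.7500; (r_i+r_j)·cross = 37.5·117.7500 = 4415.6250
edge 6: (19.5,25.5)→(18.5,28)  cross = 19.5·28 − 18.5·25.5 = 74.2500; (r_i+r_j)·cross = 38·74.2500 = 2821.5000
edge 7: (18.5,28)→(5,39.5)  cross = 18.5·39.5 − 5·28 = 590.7500; (r_i+r_j)·cross = 23.5·590.7500 = 13882.6250
edge 8: (5,39.5)→(1.5,37.5)  cross = 5·37.5 − 1.5·39.5 = 128.2500; (r_i+r_j)·cross = 6.5·128.2500 = 833.6250
Σcross = 862.0000 → A = |Σcross|/2 = 431.0000 mm²
Σ(r_i+r_j)·cross = 26683.8750 → first moment M = |Σ|/6 = 4447.3125
R_c = M/A = 4447.3125/431.0000 = 10.3186 mm
θ = 343° = 5.986479 rad
V = θ·R_c·A = 5.986479·10.3186·431.0000 = 26623.744 mm³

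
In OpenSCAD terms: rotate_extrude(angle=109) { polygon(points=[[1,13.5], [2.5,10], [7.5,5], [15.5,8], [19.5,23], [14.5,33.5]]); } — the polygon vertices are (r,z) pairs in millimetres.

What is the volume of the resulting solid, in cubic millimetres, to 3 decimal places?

Profile (r,z), 6 vertices: (1,13.5) (2.5,10) (7.5,5) (15.5,8) (19.5,23) (14.5,33.5)
edge 0: (1,13.5)→(2.5,10)  cross = 1·10 − 2.5·13.5 = -23.7500; (r_i+r_j)·cross = 3.5·-23.7500 = -83.1250
edge 1: (2.5,10)→(7.5,5)  cross = 2.5·5 − 7.5·10 = -62.5000; (r_i+r_j)·cross = 10·-62.5000 = -625.0000
edge 2: (7.5,5)→(15.5,8)  cross = 7.5·8 − 15.5·5 = -17.5000; (r_i+r_j)·cross = 23·-17.5000 = -402.5000
edge 3: (15.5,8)→(19.5,23)  cross = 15.5·23 − 19.5·8 = 200.5000; (r_i+r_j)·cross = 35·200.5000 = 7017.5000
edge 4: (19.5,23)→(14.5,33.5)  cross = 19.5·33.5 − 14.5·23 = 319.7500; (r_i+r_j)·cross = 34·319.7500 = 10871.5000
edge 5: (14.5,33.5)→(1,13.5)  cross = 14.5·13.5 − 1·33.5 = 162.2500; (r_i+r_j)·cross = 15.5·162.2500 = 2514.8750
Σcross = 578.7500 → A = |Σcross|/2 = 289.3750 mm²
Σ(r_i+r_j)·cross = 19293.2500 → first moment M = |Σ|/6 = 3215.5417
R_c = M/A = 3215.5417/289.3750 = 11.1120 mm
θ = 109° = 1.902409 rad
V = θ·R_c·A = 1.902409·11.1120·289.3750 = 6117.275 mm³

Volume = 6117.275 mm³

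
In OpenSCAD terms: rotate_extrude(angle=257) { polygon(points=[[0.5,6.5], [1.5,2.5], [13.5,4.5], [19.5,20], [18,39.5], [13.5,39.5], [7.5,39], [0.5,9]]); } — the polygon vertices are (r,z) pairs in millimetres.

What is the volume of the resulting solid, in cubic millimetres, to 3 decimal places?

Profile (r,z), 8 vertices: (0.5,6.5) (1.5,2.5) (13.5,4.5) (19.5,20) (18,39.5) (13.5,39.5) (7.5,39) (0.5,9)
edge 0: (0.5,6.5)→(1.5,2.5)  cross = 0.5·2.5 − 1.5·6.5 = -8.5000; (r_i+r_j)·cross = 2·-8.5000 = -17.0000
edge 1: (1.5,2.5)→(13.5,4.5)  cross = 1.5·4.5 − 13.5·2.5 = -27.0000; (r_i+r_j)·cross = 15·-27.0000 = -405.0000
edge 2: (13.5,4.5)→(19.5,20)  cross = 13.5·20 − 19.5·4.5 = 182.2500; (r_i+r_j)·cross = 33·182.2500 = 6014.2500
edge 3: (19.5,20)→(18,39.5)  cross = 19.5·39.5 − 18·20 = 410.2500; (r_i+r_j)·cross = 37.5·410.2500 = 15384.3750
edge 4: (18,39.5)→(13.5,39.5)  cross = 18·39.5 − 13.5·39.5 = 177.7500; (r_i+r_j)·cross = 31.5·177.7500 = 5599.1250
edge 5: (13.5,39.5)→(7.5,39)  cross = 13.5·39 − 7.5·39.5 = 230.2500; (r_i+r_j)·cross = 21·230.2500 = 4835.2500
edge 6: (7.5,39)→(0.5,9)  cross = 7.5·9 − 0.5·39 = 48.0000; (r_i+r_j)·cross = 8·48.0000 = 384.0000
edge 7: (0.5,9)→(0.5,6.5)  cross = 0.5·6.5 − 0.5·9 = -1.2500; (r_i+r_j)·cross = 1·-1.2500 = -1.2500
Σcross = 1011.7500 → A = |Σcross|/2 = 505.8750 mm²
Σ(r_i+r_j)·cross = 31793.7500 → first moment M = |Σ|/6 = 5298.9583
R_c = M/A = 5298.9583/505.8750 = 10.4748 mm
θ = 257° = 4.485496 rad
V = θ·R_c·A = 4.485496·10.4748·505.8750 = 23768.457 mm³

Volume = 23768.457 mm³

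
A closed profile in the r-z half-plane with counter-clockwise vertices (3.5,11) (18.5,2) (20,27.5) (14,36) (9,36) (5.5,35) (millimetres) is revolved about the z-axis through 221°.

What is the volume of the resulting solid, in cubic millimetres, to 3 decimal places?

Profile (r,z), 6 vertices: (3.5,11) (18.5,2) (20,27.5) (14,36) (9,36) (5.5,35)
edge 0: (3.5,11)→(18.5,2)  cross = 3.5·2 − 18.5·11 = -196.5000; (r_i+r_j)·cross = 22·-196.5000 = -4323.0000
edge 1: (18.5,2)→(20,27.5)  cross = 18.5·27.5 − 20·2 = 468.7500; (r_i+r_j)·cross = 38.5·468.7500 = 18046.8750
edge 2: (20,27.5)→(14,36)  cross = 20·36 − 14·27.5 = 335.0000; (r_i+r_j)·cross = 34·335.0000 = 11390.0000
edge 3: (14,36)→(9,36)  cross = 14·36 − 9·36 = 180.0000; (r_i+r_j)·cross = 23·180.0000 = 4140.0000
edge 4: (9,36)→(5.5,35)  cross = 9·35 − 5.5·36 = 117.0000; (r_i+r_j)·cross = 14.5·117.0000 = 1696.5000
edge 5: (5.5,35)→(3.5,11)  cross = 5.5·11 − 3.5·35 = -62.0000; (r_i+r_j)·cross = 9·-62.0000 = -558.0000
Σcross = 842.2500 → A = |Σcross|/2 = 421.1250 mm²
Σ(r_i+r_j)·cross = 30392.3750 → first moment M = |Σ|/6 = 5065.3958
R_c = M/A = 5065.3958/421.1250 = 12.0282 mm
θ = 221° = 3.857178 rad
V = θ·R_c·A = 3.857178·12.0282·421.1250 = 19538.132 mm³

Volume = 19538.132 mm³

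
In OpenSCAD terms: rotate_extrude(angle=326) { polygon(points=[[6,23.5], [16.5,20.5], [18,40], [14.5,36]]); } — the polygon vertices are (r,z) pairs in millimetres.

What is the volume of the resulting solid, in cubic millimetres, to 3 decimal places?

Profile (r,z), 4 vertices: (6,23.5) (16.5,20.5) (18,40) (14.5,36)
edge 0: (6,23.5)→(16.5,20.5)  cross = 6·20.5 − 16.5·23.5 = -264.7500; (r_i+r_j)·cross = 22.5·-264.7500 = -5956.8750
edge 1: (16.5,20.5)→(18,40)  cross = 16.5·40 − 18·20.5 = 291.0000; (r_i+r_j)·cross = 34.5·291.0000 = 10039.5000
edge 2: (18,40)→(14.5,36)  cross = 18·36 − 14.5·40 = 68.0000; (r_i+r_j)·cross = 32.5·68.0000 = 2210.0000
edge 3: (14.5,36)→(6,23.5)  cross = 14.5·23.5 − 6·36 = 124.7500; (r_i+r_j)·cross = 20.5·124.7500 = 2557.3750
Σcross = 219.0000 → A = |Σcross|/2 = 109.5000 mm²
Σ(r_i+r_j)·cross = 8850.0000 → first moment M = |Σ|/6 = 1475.0000
R_c = M/A = 1475.0000/109.5000 = 13.4703 mm
θ = 326° = 5.689773 rad
V = θ·R_c·A = 5.689773·13.4703·109.5000 = 8392.416 mm³

Volume = 8392.416 mm³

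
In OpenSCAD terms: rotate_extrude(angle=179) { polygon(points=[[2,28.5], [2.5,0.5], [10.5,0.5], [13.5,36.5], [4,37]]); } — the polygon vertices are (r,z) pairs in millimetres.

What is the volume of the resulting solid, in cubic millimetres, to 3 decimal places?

Profile (r,z), 5 vertices: (2,28.5) (2.5,0.5) (10.5,0.5) (13.5,36.5) (4,37)
edge 0: (2,28.5)→(2.5,0.5)  cross = 2·0.5 − 2.5·28.5 = -70.2500; (r_i+r_j)·cross = 4.5·-70.2500 = -316.1250
edge 1: (2.5,0.5)→(10.5,0.5)  cross = 2.5·0.5 − 10.5·0.5 = -4.0000; (r_i+r_j)·cross = 13·-4.0000 = -52.0000
edge 2: (10.5,0.5)→(13.5,36.5)  cross = 10.5·36.5 − 13.5·0.5 = 376.5000; (r_i+r_j)·cross = 24·376.5000 = 9036.0000
edge 3: (13.5,36.5)→(4,37)  cross = 13.5·37 − 4·36.5 = 353.5000; (r_i+r_j)·cross = 17.5·353.5000 = 6186.2500
edge 4: (4,37)→(2,28.5)  cross = 4·28.5 − 2·37 = 40.0000; (r_i+r_j)·cross = 6·40.0000 = 240.0000
Σcross = 695.7500 → A = |Σcross|/2 = 347.8750 mm²
Σ(r_i+r_j)·cross = 15094.1250 → first moment M = |Σ|/6 = 2515.6875
R_c = M/A = 2515.6875/347.8750 = 7.2316 mm
θ = 179° = 3.124139 rad
V = θ·R_c·A = 3.124139·7.2316·347.8750 = 7859.358 mm³

Volume = 7859.358 mm³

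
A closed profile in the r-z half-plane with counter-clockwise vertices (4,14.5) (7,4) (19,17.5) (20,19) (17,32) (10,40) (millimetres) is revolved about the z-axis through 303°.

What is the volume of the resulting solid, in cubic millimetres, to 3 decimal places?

Volume = 19334.640 mm³

Profile (r,z), 6 vertices: (4,14.5) (7,4) (19,17.5) (20,19) (17,32) (10,40)
edge 0: (4,14.5)→(7,4)  cross = 4·4 − 7·14.5 = -85.5000; (r_i+r_j)·cross = 11·-85.5000 = -940.5000
edge 1: (7,4)→(19,17.5)  cross = 7·17.5 − 19·4 = 46.5000; (r_i+r_j)·cross = 26·46.5000 = 1209.0000
edge 2: (19,17.5)→(20,19)  cross = 19·19 − 20·17.5 = 11.0000; (r_i+r_j)·cross = 39·11.0000 = 429.0000
edge 3: (20,19)→(17,32)  cross = 20·32 − 17·19 = 317.0000; (r_i+r_j)·cross = 37·317.0000 = 11729.0000
edge 4: (17,32)→(10,40)  cross = 17·40 − 10·32 = 360.0000; (r_i+r_j)·cross = 27·360.0000 = 9720.0000
edge 5: (10,40)→(4,14.5)  cross = 10·14.5 − 4·40 = -15.0000; (r_i+r_j)·cross = 14·-15.0000 = -210.0000
Σcross = 634.0000 → A = |Σcross|/2 = 317.0000 mm²
Σ(r_i+r_j)·cross = 21936.5000 → first moment M = |Σ|/6 = 3656.0833
R_c = M/A = 3656.0833/317.0000 = 11.5334 mm
θ = 303° = 5.288348 rad
V = θ·R_c·A = 5.288348·11.5334·317.0000 = 19334.640 mm³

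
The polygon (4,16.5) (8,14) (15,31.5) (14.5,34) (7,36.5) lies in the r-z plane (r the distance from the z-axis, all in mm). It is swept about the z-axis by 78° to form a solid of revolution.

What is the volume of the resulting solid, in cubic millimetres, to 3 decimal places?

Volume = 1713.324 mm³

Profile (r,z), 5 vertices: (4,16.5) (8,14) (15,31.5) (14.5,34) (7,36.5)
edge 0: (4,16.5)→(8,14)  cross = 4·14 − 8·16.5 = -76.0000; (r_i+r_j)·cross = 12·-76.0000 = -912.0000
edge 1: (8,14)→(15,31.5)  cross = 8·31.5 − 15·14 = 42.0000; (r_i+r_j)·cross = 23·42.0000 = 966.0000
edge 2: (15,31.5)→(14.5,34)  cross = 15·34 − 14.5·31.5 = 53.2500; (r_i+r_j)·cross = 29.5·53.2500 = 1570.8750
edge 3: (14.5,34)→(7,36.5)  cross = 14.5·36.5 − 7·34 = 291.2500; (r_i+r_j)·cross = 21.5·291.2500 = 6261.8750
edge 4: (7,36.5)→(4,16.5)  cross = 7·16.5 − 4·36.5 = -30.5000; (r_i+r_j)·cross = 11·-30.5000 = -335.5000
Σcross = 280.0000 → A = |Σcross|/2 = 140.0000 mm²
Σ(r_i+r_j)·cross = 7551.2500 → first moment M = |Σ|/6 = 1258.5417
R_c = M/A = 1258.5417/140.0000 = 8.9896 mm
θ = 78° = 1.361357 rad
V = θ·R_c·A = 1.361357·8.9896·140.0000 = 1713.324 mm³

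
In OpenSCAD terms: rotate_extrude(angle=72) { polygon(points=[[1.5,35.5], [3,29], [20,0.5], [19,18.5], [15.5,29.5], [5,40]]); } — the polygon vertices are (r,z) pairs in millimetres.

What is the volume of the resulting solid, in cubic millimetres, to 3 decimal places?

Volume = 4265.209 mm³

Profile (r,z), 6 vertices: (1.5,35.5) (3,29) (20,0.5) (19,18.5) (15.5,29.5) (5,40)
edge 0: (1.5,35.5)→(3,29)  cross = 1.5·29 − 3·35.5 = -63.0000; (r_i+r_j)·cross = 4.5·-63.0000 = -283.5000
edge 1: (3,29)→(20,0.5)  cross = 3·0.5 − 20·29 = -578.5000; (r_i+r_j)·cross = 23·-578.5000 = -13305.5000
edge 2: (20,0.5)→(19,18.5)  cross = 20·18.5 − 19·0.5 = 360.5000; (r_i+r_j)·cross = 39·360.5000 = 14059.5000
edge 3: (19,18.5)→(15.5,29.5)  cross = 19·29.5 − 15.5·18.5 = 273.7500; (r_i+r_j)·cross = 34.5·273.7500 = 9444.3750
edge 4: (15.5,29.5)→(5,40)  cross = 15.5·40 − 5·29.5 = 472.5000; (r_i+r_j)·cross = 20.5·472.5000 = 9686.2500
edge 5: (5,40)→(1.5,35.5)  cross = 5·35.5 − 1.5·40 = 117.5000; (r_i+r_j)·cross = 6.5·117.5000 = 763.7500
Σcross = 582.7500 → A = |Σcross|/2 = 291.3750 mm²
Σ(r_i+r_j)·cross = 20364.8750 → first moment M = |Σ|/6 = 3394.1458
R_c = M/A = 3394.1458/291.3750 = 11.6487 mm
θ = 72° = 1.256637 rad
V = θ·R_c·A = 1.256637·11.6487·291.3750 = 4265.209 mm³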